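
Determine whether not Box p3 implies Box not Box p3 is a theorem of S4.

No, not valid

Tableau for the negation not (not Box p3 implies Box not Box p3):
1. not (not Box p3 implies Box not Box p3), 0
2. not Box p3, 0
3. not Box not Box p3, 0
4. not p3, 1
5. Box p3, 2
6. p3, 2
Accessibility: 0R0, 0R1, 0R2, 1R1, 2R2
The negation has an open branch (countermodel exists).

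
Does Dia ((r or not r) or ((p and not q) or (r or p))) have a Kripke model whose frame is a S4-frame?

Satisfiable

1. Dia ((r or not r) or ((p and not q) or (r or p))), 0
2. (r or not r) or ((p and not q) or (r or p)), 1   [Dia-rule on 1: fresh world 1, 0R1]
3. (p and not q) or (r or p), 1   [or-rule on 2 (branches; this branch)]
4. r or p, 1   [or-rule on 3 (branches; this branch)]
5. p, 1   [or-rule on 4 (branches; this branch)]
Accessibility: 0R0, 0R1, 1R1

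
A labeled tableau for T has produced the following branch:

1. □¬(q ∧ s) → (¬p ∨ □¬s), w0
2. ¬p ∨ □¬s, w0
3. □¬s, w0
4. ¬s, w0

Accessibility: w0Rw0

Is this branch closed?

Not closed

No atom appears with both signs at the same world.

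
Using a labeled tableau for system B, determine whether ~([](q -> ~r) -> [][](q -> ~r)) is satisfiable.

1. ~([](q -> ~r) -> [][](q -> ~r)), u
2. [](q -> ~r), u   [~->-rule on 1]
3. ~[][](q -> ~r), u   [~->-rule on 1]
4. q -> ~r, u   [[]-rule on 2 via uRu]
5. ~r, u   [->-rule on 4 (branches; this branch)]
6. ~[](q -> ~r), v   [~[]-rule on 3: fresh world v, uRv]
7. q -> ~r, v   [[]-rule on 2 via uRv]
8. ~r, v   [->-rule on 7 (branches; this branch)]
9. ~(q -> ~r), w   [~[]-rule on 6: fresh world w, vRw]
10. q, w   [~->-rule on 9]
11. r, w   [~->-rule on 9]
Accessibility: uRu, uRv, vRu, vRv, vRw, wRv, wRw

Satisfiable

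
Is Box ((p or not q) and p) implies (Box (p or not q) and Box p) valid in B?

Tableau for the negation not (Box ((p or not q) and p) implies (Box (p or not q) and Box p)):
1. not (Box ((p or not q) and p) implies (Box (p or not q) and Box p)), w0
2. Box ((p or not q) and p), w0
3. not (Box (p or not q) and Box p), w0
4. (p or not q) and p, w0
5. p or not q, w0
6. p, w0
7. not Box (p or not q), w0
8. not q, w0
9. not (p or not q), w1
10. not p, w1
11. q, w1
12. (p or not q) and p, w1
13. p or not q, w1
14. p, w1
Accessibility: w0Rw0, w0Rw1, w1Rw0, w1Rw1
Branch closes: p and not p both at w1.
Every branch of the negation's tableau closes; the branch above is one of them.

Valid in B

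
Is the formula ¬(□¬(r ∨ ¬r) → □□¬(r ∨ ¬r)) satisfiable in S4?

1. ¬(□¬(r ∨ ¬r) → □□¬(r ∨ ¬r)), 0
2. □¬(r ∨ ¬r), 0
3. ¬□□¬(r ∨ ¬r), 0
4. ¬(r ∨ ¬r), 0
5. ¬r, 0
6. r, 0
Accessibility: 0R0
Branch closes: r and ¬r both at 0.
All branches of the tableau close; one closing branch shown above.

Unsatisfiable (every branch closes)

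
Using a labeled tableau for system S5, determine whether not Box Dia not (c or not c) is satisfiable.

1. not Box Dia not (c or not c), 0
2. not Dia not (c or not c), 1
3. c or not c, 0
4. c or not c, 1
5. not c, 0
6. not c, 1
Accessibility: 0R0, 0R1, 1R0, 1R1

Satisfiable (open branch found)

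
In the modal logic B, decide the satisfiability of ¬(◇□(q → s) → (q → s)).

No, unsatisfiable

1. ¬(◇□(q → s) → (q → s)), u
2. ◇□(q → s), u
3. ¬(q → s), u
4. q, u
5. ¬s, u
6. □(q → s), v
7. q → s, u
8. q → s, v
9. s, u
Accessibility: uRu, uRv, vRu, vRv
Branch closes: s and ¬s both at u.
All branches of the tableau close; one closing branch shown above.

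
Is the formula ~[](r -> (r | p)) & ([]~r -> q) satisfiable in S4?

1. ~[](r -> (r | p)) & ([]~r -> q), w0
2. ~[](r -> (r | p)), w0   [&-rule on 1]
3. []~r -> q, w0   [&-rule on 1]
4. q, w0   [->-rule on 3 (branches; this branch)]
5. ~(r -> (r | p)), w1   [~[]-rule on 2: fresh world w1, w0Rw1]
6. r, w1   [~->-rule on 5]
7. ~(r | p), w1   [~->-rule on 5]
8. ~r, w1   [~|-rule on 7]
9. ~p, w1   [~|-rule on 7]
Accessibility: w0Rw0, w0Rw1, w1Rw1
Branch closes: r and ~r both at w1.
(One branch shown.) All branches close.

No, unsatisfiable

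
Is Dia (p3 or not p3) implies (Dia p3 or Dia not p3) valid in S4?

Tableau for the negation not (Dia (p3 or not p3) implies (Dia p3 or Dia not p3)):
1. not (Dia (p3 or not p3) implies (Dia p3 or Dia not p3)), u
2. Dia (p3 or not p3), u
3. not (Dia p3 or Dia not p3), u
4. not Dia p3, u
5. not Dia not p3, u
6. not p3, u
7. p3, u
Accessibility: uRu
Branch closes: p3 and not p3 both at u.
Every branch of the negation's tableau closes; the branch above is one of them.

Yes, valid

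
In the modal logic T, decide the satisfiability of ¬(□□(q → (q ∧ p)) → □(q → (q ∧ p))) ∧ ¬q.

1. ¬(□□(q → (q ∧ p)) → □(q → (q ∧ p))) ∧ ¬q, u
2. ¬(□□(q → (q ∧ p)) → □(q → (q ∧ p))), u
3. ¬q, u
4. □□(q → (q ∧ p)), u
5. ¬□(q → (q ∧ p)), u
6. □(q → (q ∧ p)), u
7. q → (q ∧ p), u
8. ¬(q → (q ∧ p)), v
9. q, v
10. ¬(q ∧ p), v
11. □(q → (q ∧ p)), v
12. q → (q ∧ p), v
13. ¬p, v
14. q ∧ p, v
15. p, v
Accessibility: uRu, uRv, vRv
Branch closes: p and ¬p both at v.
Every branch closes; the branch above is one of them.

Unsatisfiable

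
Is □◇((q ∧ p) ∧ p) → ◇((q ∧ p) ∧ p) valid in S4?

Valid in S4

Tableau for the negation ¬(□◇((q ∧ p) ∧ p) → ◇((q ∧ p) ∧ p)):
1. ¬(□◇((q ∧ p) ∧ p) → ◇((q ∧ p) ∧ p)), u
2. □◇((q ∧ p) ∧ p), u
3. ¬◇((q ∧ p) ∧ p), u
4. ◇((q ∧ p) ∧ p), u
5. ¬((q ∧ p) ∧ p), u
6. ¬(q ∧ p), u
7. ¬p, u
8. (q ∧ p) ∧ p, v
9. q ∧ p, v
10. p, v
11. q, v
12. ◇((q ∧ p) ∧ p), v
13. ¬((q ∧ p) ∧ p), v
14. ¬(q ∧ p), v
15. ¬p, v
Accessibility: uRu, uRv, vRv
Branch closes: p and ¬p both at v.
All branches of the negation close; one closing branch shown above.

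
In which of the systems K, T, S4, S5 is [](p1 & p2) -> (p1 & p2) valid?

K-tableau for the negation ~([](p1 & p2) -> (p1 & p2)):
1. ~([](p1 & p2) -> (p1 & p2)), w0
2. [](p1 & p2), w0
3. ~(p1 & p2), w0
4. ~p2, w0
Complete open branch: countermodel on a K-frame, so not valid in K.
T-tableau for the negation ~([](p1 & p2) -> (p1 & p2)):
1. ~([](p1 & p2) -> (p1 & p2)), w0
2. [](p1 & p2), w0
3. ~(p1 & p2), w0
4. p1 & p2, w0
5. p1, w0
6. p2, w0
7. ~p2, w0
Accessibility: w0Rw0
Branch closes: p2 and ~p2 both at w0.
Every branch closes (one shown): valid in T, hence also in S4, S5 (every theorem of T is a theorem of S4 and S5).

T, S4, S5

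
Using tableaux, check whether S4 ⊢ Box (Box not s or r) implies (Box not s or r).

Tableau for the negation not (Box (Box not s or r) implies (Box not s or r)):
1. not (Box (Box not s or r) implies (Box not s or r)), u
2. Box (Box not s or r), u   [neg-implies-rule on 1]
3. not (Box not s or r), u   [neg-implies-rule on 1]
4. not Box not s, u   [neg-or-rule on 3]
5. not r, u   [neg-or-rule on 3]
6. Box not s or r, u   [Box-rule on 2 via uRu]
7. Box not s, u   [or-rule on 6 (branches; this branch)]
8. not s, u   [Box-rule on 7 via uRu]
9. s, v   [neg-Box-rule on 4: fresh world v, uRv]
10. Box not s or r, v   [Box-rule on 2 via uRv]
11. not s, v   [Box-rule on 7 via uRv]
Accessibility: uRu, uRv, vRv
Branch closes: s and not s both at v.
Every branch of the negation's tableau closes; the branch above is one of them.

Valid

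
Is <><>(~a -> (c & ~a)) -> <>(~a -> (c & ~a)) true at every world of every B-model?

Tableau for the negation ~(<><>(~a -> (c & ~a)) -> <>(~a -> (c & ~a))):
1. ~(<><>(~a -> (c & ~a)) -> <>(~a -> (c & ~a))), w0
2. <><>(~a -> (c & ~a)), w0   [~->-rule on 1]
3. ~<>(~a -> (c & ~a)), w0   [~->-rule on 1]
4. ~(~a -> (c & ~a)), w0   [~<>-rule on 3 via w0Rw0]
5. ~a, w0   [~->-rule on 4]
6. ~(c & ~a), w0   [~->-rule on 4]
7. ~c, w0   [~&-rule on 6 (branches; this branch)]
8. <>(~a -> (c & ~a)), w1   [<>-rule on 2: fresh world w1, w0Rw1]
9. ~(~a -> (c & ~a)), w1   [~<>-rule on 3 via w0Rw1]
10. ~a, w1   [~->-rule on 9]
11. ~(c & ~a), w1   [~->-rule on 9]
12. ~c, w1   [~&-rule on 11 (branches; this branch)]
13. ~a -> (c & ~a), w2   [<>-rule on 8: fresh world w2, w1Rw2]
14. c & ~a, w2   [->-rule on 13 (branches; this branch)]
15. c, w2   [&-rule on 14]
16. ~a, w2   [&-rule on 14]
Accessibility: w0Rw0, w0Rw1, w1Rw0, w1Rw1, w1Rw2, w2Rw1, w2Rw2
The negation has an open branch (countermodel exists).

Not valid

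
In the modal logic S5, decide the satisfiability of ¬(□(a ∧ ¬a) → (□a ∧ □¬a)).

1. ¬(□(a ∧ ¬a) → (□a ∧ □¬a)), w0
2. □(a ∧ ¬a), w0   [¬→-rule on 1]
3. ¬(□a ∧ □¬a), w0   [¬→-rule on 1]
4. a ∧ ¬a, w0   [□-rule on 2 via w0Rw0]
5. a, w0   [∧-rule on 4]
6. ¬a, w0   [∧-rule on 4]
Accessibility: w0Rw0
Branch closes: a and ¬a both at w0.
Every branch closes; the branch above is one of them.

Unsatisfiable (every branch closes)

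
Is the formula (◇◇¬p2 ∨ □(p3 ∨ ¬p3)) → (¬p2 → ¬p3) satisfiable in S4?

Satisfiable (open branch found)

1. (◇◇¬p2 ∨ □(p3 ∨ ¬p3)) → (¬p2 → ¬p3), u
2. ¬p2 → ¬p3, u
3. ¬p3, u
Accessibility: uRu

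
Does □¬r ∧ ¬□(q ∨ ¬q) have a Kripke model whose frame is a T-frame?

Unsatisfiable

1. □¬r ∧ ¬□(q ∨ ¬q), w0
2. □¬r, w0
3. ¬□(q ∨ ¬q), w0
4. ¬r, w0
5. ¬(q ∨ ¬q), w1
6. ¬q, w1
7. q, w1
Accessibility: w0Rw0, w0Rw1, w1Rw1
Branch closes: q and ¬q both at w1.
Every branch closes; the branch above is one of them.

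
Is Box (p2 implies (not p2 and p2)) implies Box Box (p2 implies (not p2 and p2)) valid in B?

No, not valid

Tableau for the negation not (Box (p2 implies (not p2 and p2)) implies Box Box (p2 implies (not p2 and p2))):
1. not (Box (p2 implies (not p2 and p2)) implies Box Box (p2 implies (not p2 and p2))), w0
2. Box (p2 implies (not p2 and p2)), w0
3. not Box Box (p2 implies (not p2 and p2)), w0
4. p2 implies (not p2 and p2), w0
5. not p2, w0
6. not Box (p2 implies (not p2 and p2)), w1
7. p2 implies (not p2 and p2), w1
8. not p2, w1
9. not (p2 implies (not p2 and p2)), w2
10. p2, w2
11. not (not p2 and p2), w2
Accessibility: w0Rw0, w0Rw1, w1Rw0, w1Rw1, w1Rw2, w2Rw1, w2Rw2
The negation has an open branch (countermodel exists).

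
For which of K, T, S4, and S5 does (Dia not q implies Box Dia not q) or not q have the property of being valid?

S5

S5-tableau for the negation not ((Dia not q implies Box Dia not q) or not q):
1. not ((Dia not q implies Box Dia not q) or not q), w0
2. not (Dia not q implies Box Dia not q), w0   [neg-or-rule on 1]
3. q, w0   [neg-or-rule on 1]
4. Dia not q, w0   [neg-implies-rule on 2]
5. not Box Dia not q, w0   [neg-implies-rule on 2]
6. not q, w1   [Dia-rule on 4: fresh world w1, w0Rw1]
7. not Dia not q, w2   [neg-Box-rule on 5: fresh world w2, w0Rw2]
8. q, w1   [neg-Dia-rule on 7 via w2Rw1]
Accessibility: w0Rw0, w0Rw1, w0Rw2, w1Rw0, w1Rw1, w1Rw2, w2Rw0, w2Rw1, w2Rw2
Branch closes: q and not q both at w1.
Every branch closes (one shown): valid in S5.
S4-tableau for the negation not ((Dia not q implies Box Dia not q) or not q):
1. not ((Dia not q implies Box Dia not q) or not q), w0
2. not (Dia not q implies Box Dia not q), w0   [neg-or-rule on 1]
3. q, w0   [neg-or-rule on 1]
4. Dia not q, w0   [neg-implies-rule on 2]
5. not Box Dia not q, w0   [neg-implies-rule on 2]
6. not q, w1   [Dia-rule on 4: fresh world w1, w0Rw1]
7. not Dia not q, w2   [neg-Box-rule on 5: fresh world w2, w0Rw2]
8. q, w2   [neg-Dia-rule on 7 via w2Rw2]
Accessibility: w0Rw0, w0Rw1, w0Rw2, w1Rw1, w2Rw2
Complete open branch: countermodel on an S4-frame, so not valid in S4, nor in K, T (the same frame is also a K-frame and a T-frame).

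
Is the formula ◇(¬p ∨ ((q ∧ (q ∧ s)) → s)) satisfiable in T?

1. ◇(¬p ∨ ((q ∧ (q ∧ s)) → s)), u
2. ¬p ∨ ((q ∧ (q ∧ s)) → s), v   [◇-rule on 1: fresh world v, uRv]
3. (q ∧ (q ∧ s)) → s, v   [∨-rule on 2 (branches; this branch)]
4. s, v   [→-rule on 3 (branches; this branch)]
Accessibility: uRu, uRv, vRv

Yes, satisfiable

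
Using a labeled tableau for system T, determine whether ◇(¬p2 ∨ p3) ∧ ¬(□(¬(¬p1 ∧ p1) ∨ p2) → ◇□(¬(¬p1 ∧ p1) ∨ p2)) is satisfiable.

Unsatisfiable (every branch closes)

1. ◇(¬p2 ∨ p3) ∧ ¬(□(¬(¬p1 ∧ p1) ∨ p2) → ◇□(¬(¬p1 ∧ p1) ∨ p2)), 0
2. ◇(¬p2 ∨ p3), 0   [∧-rule on 1]
3. ¬(□(¬(¬p1 ∧ p1) ∨ p2) → ◇□(¬(¬p1 ∧ p1) ∨ p2)), 0   [∧-rule on 1]
4. □(¬(¬p1 ∧ p1) ∨ p2), 0   [¬→-rule on 3]
5. ¬◇□(¬(¬p1 ∧ p1) ∨ p2), 0   [¬→-rule on 3]
6. ¬(¬p1 ∧ p1) ∨ p2, 0   [□-rule on 4 via 0R0]
7. ¬□(¬(¬p1 ∧ p1) ∨ p2), 0   [¬◇-rule on 5 via 0R0]
8. ¬(¬p1 ∧ p1), 0   [∨-rule on 6 (branches; this branch)]
9. ¬p1, 0   [¬∧-rule on 8 (branches; this branch)]
10. ¬p2 ∨ p3, 1   [◇-rule on 2: fresh world 1, 0R1]
11. ¬(¬p1 ∧ p1) ∨ p2, 1   [□-rule on 4 via 0R1]
12. ¬□(¬(¬p1 ∧ p1) ∨ p2), 1   [¬◇-rule on 5 via 0R1]
13. p3, 1   [∨-rule on 10 (branches; this branch)]
14. ¬(¬p1 ∧ p1), 1   [∨-rule on 11 (branches; this branch)]
15. ¬p1, 1   [¬∧-rule on 14 (branches; this branch)]
16. ¬(¬(¬p1 ∧ p1) ∨ p2), 2   [¬□-rule on 7: fresh world 2, 0R2]
17. ¬p1 ∧ p1, 2   [¬∨-rule on 16]
18. ¬p2, 2   [¬∨-rule on 16]
19. ¬p1, 2   [∧-rule on 17]
20. p1, 2   [∧-rule on 17]
Accessibility: 0R0, 0R1, 0R2, 1R1, 2R2
Branch closes: p1 and ¬p1 both at 2.
(One branch shown.) All branches close.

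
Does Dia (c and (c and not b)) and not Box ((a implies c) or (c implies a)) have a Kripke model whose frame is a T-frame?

1. Dia (c and (c and not b)) and not Box ((a implies c) or (c implies a)), w0
2. Dia (c and (c and not b)), w0   [and-rule on 1]
3. not Box ((a implies c) or (c implies a)), w0   [and-rule on 1]
4. c and (c and not b), w1   [Dia-rule on 2: fresh world w1, w0Rw1]
5. c, w1   [and-rule on 4]
6. c and not b, w1   [and-rule on 4]
7. not b, w1   [and-rule on 6]
8. not ((a implies c) or (c implies a)), w2   [neg-Box-rule on 3: fresh world w2, w0Rw2]
9. not (a implies c), w2   [neg-or-rule on 8]
10. not (c implies a), w2   [neg-or-rule on 8]
11. a, w2   [neg-implies-rule on 9]
12. not c, w2   [neg-implies-rule on 9]
13. c, w2   [neg-implies-rule on 10]
14. not a, w2   [neg-implies-rule on 10]
Accessibility: w0Rw0, w0Rw1, w0Rw2, w1Rw1, w2Rw2
Branch closes: c and not c both at w2.
(One branch shown.) All branches close.

Unsatisfiable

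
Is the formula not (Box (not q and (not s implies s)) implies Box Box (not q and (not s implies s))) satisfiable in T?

Yes, satisfiable

1. not (Box (not q and (not s implies s)) implies Box Box (not q and (not s implies s))), u
2. Box (not q and (not s implies s)), u
3. not Box Box (not q and (not s implies s)), u
4. not q and (not s implies s), u
5. not q, u
6. not s implies s, u
7. s, u
8. not Box (not q and (not s implies s)), v
9. not q and (not s implies s), v
10. not q, v
11. not s implies s, v
12. s, v
13. not (not q and (not s implies s)), w
14. not (not s implies s), w
15. not s, w
Accessibility: uRu, uRv, vRv, vRw, wRw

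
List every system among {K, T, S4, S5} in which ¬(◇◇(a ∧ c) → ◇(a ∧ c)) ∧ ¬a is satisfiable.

T-tableau for the formula:
1. ¬(◇◇(a ∧ c) → ◇(a ∧ c)) ∧ ¬a, u
2. ¬(◇◇(a ∧ c) → ◇(a ∧ c)), u   [∧-rule on 1]
3. ¬a, u   [∧-rule on 1]
4. ◇◇(a ∧ c), u   [¬→-rule on 2]
5. ¬◇(a ∧ c), u   [¬→-rule on 2]
6. ¬(a ∧ c), u   [¬◇-rule on 5 via uRu]
7. ¬c, u   [¬∧-rule on 6 (branches; this branch)]
8. ◇(a ∧ c), v   [◇-rule on 4: fresh world v, uRv]
9. ¬(a ∧ c), v   [¬◇-rule on 5 via uRv]
10. ¬c, v   [¬∧-rule on 9 (branches; this branch)]
11. a ∧ c, w   [◇-rule on 8: fresh world w, vRw]
12. a, w   [∧-rule on 11]
13. c, w   [∧-rule on 11]
Accessibility: uRu, uRv, vRv, vRw, wRw
Complete open branch: satisfiable in T, hence also in K (this T-model is also a K-model).
S4-tableau for the formula:
1. ¬(◇◇(a ∧ c) → ◇(a ∧ c)) ∧ ¬a, u
2. ¬(◇◇(a ∧ c) → ◇(a ∧ c)), u   [∧-rule on 1]
3. ¬a, u   [∧-rule on 1]
4. ◇◇(a ∧ c), u   [¬→-rule on 2]
5. ¬◇(a ∧ c), u   [¬→-rule on 2]
6. ¬(a ∧ c), u   [¬◇-rule on 5 via uRu]
7. ¬c, u   [¬∧-rule on 6 (branches; this branch)]
8. ◇(a ∧ c), v   [◇-rule on 4: fresh world v, uRv]
9. ¬(a ∧ c), v   [¬◇-rule on 5 via uRv]
10. ¬c, v   [¬∧-rule on 9 (branches; this branch)]
11. a ∧ c, w   [◇-rule on 8: fresh world w, vRw]
12. a, w   [∧-rule on 11]
13. c, w   [∧-rule on 11]
14. ¬(a ∧ c), w   [¬◇-rule on 5 via uRw]
15. ¬c, w   [¬∧-rule on 14 (branches; this branch)]
Accessibility: uRu, uRv, uRw, vRv, vRw, wRw
Branch closes: c and ¬c both at w.
Every branch closes (one shown): unsatisfiable in S4, hence also in S5 (every S5-frame is an S4-frame).

K, T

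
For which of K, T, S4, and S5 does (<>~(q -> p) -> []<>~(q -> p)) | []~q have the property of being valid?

S4-tableau for the negation ~((<>~(q -> p) -> []<>~(q -> p)) | []~q):
1. ~((<>~(q -> p) -> []<>~(q -> p)) | []~q), 0
2. ~(<>~(q -> p) -> []<>~(q -> p)), 0   [~|-rule on 1]
3. ~[]~q, 0   [~|-rule on 1]
4. <>~(q -> p), 0   [~->-rule on 2]
5. ~[]<>~(q -> p), 0   [~->-rule on 2]
6. q, 1   [~[]-rule on 3: fresh world 1, 0R1]
7. ~(q -> p), 2   [<>-rule on 4: fresh world 2, 0R2]
8. q, 2   [~->-rule on 7]
9. ~p, 2   [~->-rule on 7]
10. ~<>~(q -> p), 3   [~[]-rule on 5: fresh world 3, 0R3]
11. q -> p, 3   [~<>-rule on 10 via 3R3]
12. p, 3   [->-rule on 11 (branches; this branch)]
Accessibility: 0R0, 0R1, 0R2, 0R3, 1R1, 2R2, 3R3
Complete open branch: countermodel on an S4-frame, so not valid in S4, nor in K, T (the same frame is also a K-frame and a T-frame).
S5-tableau for the negation ~((<>~(q -> p) -> []<>~(q -> p)) | []~q):
1. ~((<>~(q -> p) -> []<>~(q -> p)) | []~q), 0
2. ~(<>~(q -> p) -> []<>~(q -> p)), 0   [~|-rule on 1]
3. ~[]~q, 0   [~|-rule on 1]
4. <>~(q -> p), 0   [~->-rule on 2]
5. ~[]<>~(q -> p), 0   [~->-rule on 2]
6. q, 1   [~[]-rule on 3: fresh world 1, 0R1]
7. ~(q -> p), 2   [<>-rule on 4: fresh world 2, 0R2]
8. q, 2   [~->-rule on 7]
9. ~p, 2   [~->-rule on 7]
10. ~<>~(q -> p), 3   [~[]-rule on 5: fresh world 3, 0R3]
11. q -> p, 0   [~<>-rule on 10 via 3R0]
12. q -> p, 1   [~<>-rule on 10 via 3R1]
13. q -> p, 2   [~<>-rule on 10 via 3R2]
14. q -> p, 3   [~<>-rule on 10 via 3R3]
15. p, 0   [->-rule on 11 (branches; this branch)]
16. p, 1   [->-rule on 12 (branches; this branch)]
17. p, 2   [->-rule on 13 (branches; this branch)]
Accessibility: 0R0, 0R1, 0R2, 0R3, 1R0, 1R1, 1R2, 1R3, 2R0, 2R1, 2R2, 2R3, 3R0, 3R1, 3R2, 3R3
Branch closes: p and ~p both at 2.
Every branch closes (one shown): valid in S5.

S5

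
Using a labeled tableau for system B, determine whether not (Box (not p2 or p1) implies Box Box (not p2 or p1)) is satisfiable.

1. not (Box (not p2 or p1) implies Box Box (not p2 or p1)), 0
2. Box (not p2 or p1), 0
3. not Box Box (not p2 or p1), 0
4. not p2 or p1, 0
5. p1, 0
6. not Box (not p2 or p1), 1
7. not p2 or p1, 1
8. p1, 1
9. not (not p2 or p1), 2
10. p2, 2
11. not p1, 2
Accessibility: 0R0, 0R1, 1R0, 1R1, 1R2, 2R1, 2R2

Yes, satisfiable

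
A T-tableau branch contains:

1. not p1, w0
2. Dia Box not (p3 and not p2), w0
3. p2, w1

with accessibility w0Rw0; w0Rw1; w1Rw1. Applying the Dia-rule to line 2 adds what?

a fresh world w2 with w0Rw2, and Box not (p3 and not p2) at w2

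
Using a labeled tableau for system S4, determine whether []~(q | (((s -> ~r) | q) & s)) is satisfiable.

1. []~(q | (((s -> ~r) | q) & s)), w0
2. ~(q | (((s -> ~r) | q) & s)), w0
3. ~q, w0
4. ~(((s -> ~r) | q) & s), w0
5. ~s, w0
Accessibility: w0Rw0

Satisfiable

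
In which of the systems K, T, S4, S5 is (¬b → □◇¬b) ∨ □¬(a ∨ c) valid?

S5

S4-tableau for the negation ¬((¬b → □◇¬b) ∨ □¬(a ∨ c)):
1. ¬((¬b → □◇¬b) ∨ □¬(a ∨ c)), 0
2. ¬(¬b → □◇¬b), 0
3. ¬□¬(a ∨ c), 0
4. ¬b, 0
5. ¬□◇¬b, 0
6. a ∨ c, 1
7. c, 1
8. ¬◇¬b, 2
9. b, 2
Accessibility: 0R0, 0R1, 0R2, 1R1, 2R2
Complete open branch: countermodel on an S4-frame, so not valid in S4, nor in K, T (the same frame is also a K-frame and a T-frame).
S5-tableau for the negation ¬((¬b → □◇¬b) ∨ □¬(a ∨ c)):
1. ¬((¬b → □◇¬b) ∨ □¬(a ∨ c)), 0
2. ¬(¬b → □◇¬b), 0
3. ¬□¬(a ∨ c), 0
4. ¬b, 0
5. ¬□◇¬b, 0
6. a ∨ c, 1
7. c, 1
8. ¬◇¬b, 2
9. b, 0
Accessibility: 0R0, 0R1, 0R2, 1R0, 1R1, 1R2, 2R0, 2R1, 2R2
Branch closes: b and ¬b both at 0.
Every branch closes (one shown): valid in S5.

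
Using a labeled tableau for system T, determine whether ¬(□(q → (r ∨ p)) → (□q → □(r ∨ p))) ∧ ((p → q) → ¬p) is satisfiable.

1. ¬(□(q → (r ∨ p)) → (□q → □(r ∨ p))) ∧ ((p → q) → ¬p), u
2. ¬(□(q → (r ∨ p)) → (□q → □(r ∨ p))), u
3. (p → q) → ¬p, u
4. □(q → (r ∨ p)), u
5. ¬(□q → □(r ∨ p)), u
6. □q, u
7. ¬□(r ∨ p), u
8. q → (r ∨ p), u
9. q, u
10. ¬p, u
11. r ∨ p, u
12. r, u
13. ¬(r ∨ p), v
14. ¬r, v
15. ¬p, v
16. q → (r ∨ p), v
17. q, v
18. r ∨ p, v
19. p, v
Accessibility: uRu, uRv, vRv
Branch closes: p and ¬p both at v.
(One branch shown.) All branches close.

Unsatisfiable (every branch closes)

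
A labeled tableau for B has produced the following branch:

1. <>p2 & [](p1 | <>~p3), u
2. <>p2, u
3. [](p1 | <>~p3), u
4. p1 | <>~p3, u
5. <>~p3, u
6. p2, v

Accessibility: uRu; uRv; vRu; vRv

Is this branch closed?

No, open

No atom appears with both signs at the same world.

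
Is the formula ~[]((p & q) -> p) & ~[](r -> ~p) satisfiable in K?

Unsatisfiable (every branch closes)

1. ~[]((p & q) -> p) & ~[](r -> ~p), 0
2. ~[]((p & q) -> p), 0   [&-rule on 1]
3. ~[](r -> ~p), 0   [&-rule on 1]
4. ~((p & q) -> p), 1   [~[]-rule on 2: fresh world 1, 0R1]
5. p & q, 1   [~->-rule on 4]
6. ~p, 1   [~->-rule on 4]
7. p, 1   [&-rule on 5]
8. q, 1   [&-rule on 5]
Accessibility: 0R1
Branch closes: p and ~p both at 1.
(One branch shown.) All branches close.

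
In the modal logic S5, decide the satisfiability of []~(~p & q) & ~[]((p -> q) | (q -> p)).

Unsatisfiable

1. []~(~p & q) & ~[]((p -> q) | (q -> p)), 0
2. []~(~p & q), 0
3. ~[]((p -> q) | (q -> p)), 0
4. ~(~p & q), 0
5. ~q, 0
6. ~((p -> q) | (q -> p)), 1
7. ~(p -> q), 1
8. ~(q -> p), 1
9. p, 1
10. ~q, 1
11. q, 1
12. ~p, 1
Accessibility: 0R0, 0R1, 1R0, 1R1
Branch closes: q and ~q both at 1.
All branches of the tableau close; one closing branch shown above.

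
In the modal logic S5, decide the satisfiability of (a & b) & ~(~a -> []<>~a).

1. (a & b) & ~(~a -> []<>~a), w0
2. a & b, w0
3. ~(~a -> []<>~a), w0
4. a, w0
5. b, w0
6. ~a, w0
7. ~[]<>~a, w0
Accessibility: w0Rw0
Branch closes: a and ~a both at w0.
(One branch shown.) All branches close.

No, unsatisfiable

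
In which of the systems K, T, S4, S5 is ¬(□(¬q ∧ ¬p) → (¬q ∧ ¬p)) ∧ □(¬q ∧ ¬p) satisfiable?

T-tableau for the formula:
1. ¬(□(¬q ∧ ¬p) → (¬q ∧ ¬p)) ∧ □(¬q ∧ ¬p), u
2. ¬(□(¬q ∧ ¬p) → (¬q ∧ ¬p)), u
3. □(¬q ∧ ¬p), u
4. ¬(¬q ∧ ¬p), u
5. ¬q ∧ ¬p, u
6. ¬q, u
7. ¬p, u
8. p, u
Accessibility: uRu
Branch closes: p and ¬p both at u.
Every branch closes (one shown): unsatisfiable in T, hence also in S4, S5 (every S4/S5-frame is a T-frame).
K-tableau for the formula:
1. ¬(□(¬q ∧ ¬p) → (¬q ∧ ¬p)) ∧ □(¬q ∧ ¬p), u
2. ¬(□(¬q ∧ ¬p) → (¬q ∧ ¬p)), u
3. □(¬q ∧ ¬p), u
4. ¬(¬q ∧ ¬p), u
5. p, u
Complete open branch: satisfiable in K.

K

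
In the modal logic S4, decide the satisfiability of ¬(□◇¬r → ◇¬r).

1. ¬(□◇¬r → ◇¬r), w0
2. □◇¬r, w0
3. ¬◇¬r, w0
4. ◇¬r, w0
5. r, w0
6. ¬r, w1
7. ◇¬r, w1
8. r, w1
Accessibility: w0Rw0, w0Rw1, w1Rw1
Branch closes: r and ¬r both at w1.
All branches of the tableau close; one closing branch shown above.

Unsatisfiable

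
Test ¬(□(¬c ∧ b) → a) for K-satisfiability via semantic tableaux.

1. ¬(□(¬c ∧ b) → a), w0
2. □(¬c ∧ b), w0   [¬→-rule on 1]
3. ¬a, w0   [¬→-rule on 1]

Satisfiable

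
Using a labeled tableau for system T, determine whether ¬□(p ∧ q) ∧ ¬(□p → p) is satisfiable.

1. ¬□(p ∧ q) ∧ ¬(□p → p), w0
2. ¬□(p ∧ q), w0
3. ¬(□p → p), w0
4. □p, w0
5. ¬p, w0
6. p, w0
Accessibility: w0Rw0
Branch closes: p and ¬p both at w0.
(One branch shown.) All branches close.

No, unsatisfiable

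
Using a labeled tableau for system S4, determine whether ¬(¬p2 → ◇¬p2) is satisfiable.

No, unsatisfiable

1. ¬(¬p2 → ◇¬p2), u
2. ¬p2, u
3. ¬◇¬p2, u
4. p2, u
Accessibility: uRu
Branch closes: p2 and ¬p2 both at u.
All branches of the tableau close; one closing branch shown above.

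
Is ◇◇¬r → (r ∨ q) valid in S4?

Invalid (countermodel exists)

Tableau for the negation ¬(◇◇¬r → (r ∨ q)):
1. ¬(◇◇¬r → (r ∨ q)), w0
2. ◇◇¬r, w0   [¬→-rule on 1]
3. ¬(r ∨ q), w0   [¬→-rule on 1]
4. ¬r, w0   [¬∨-rule on 3]
5. ¬q, w0   [¬∨-rule on 3]
6. ◇¬r, w1   [◇-rule on 2: fresh world w1, w0Rw1]
7. ¬r, w2   [◇-rule on 6: fresh world w2, w1Rw2]
Accessibility: w0Rw0, w0Rw1, w0Rw2, w1Rw1, w1Rw2, w2Rw2
The negation has an open branch (countermodel exists).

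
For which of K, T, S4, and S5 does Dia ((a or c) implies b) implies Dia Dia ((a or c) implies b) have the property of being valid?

T, S4, S5

T-tableau for the negation not (Dia ((a or c) implies b) implies Dia Dia ((a or c) implies b)):
1. not (Dia ((a or c) implies b) implies Dia Dia ((a or c) implies b)), 0
2. Dia ((a or c) implies b), 0
3. not Dia Dia ((a or c) implies b), 0
4. not Dia ((a or c) implies b), 0
5. not ((a or c) implies b), 0
6. a or c, 0
7. not b, 0
8. c, 0
9. (a or c) implies b, 1
10. not Dia ((a or c) implies b), 1
11. not ((a or c) implies b), 1
12. a or c, 1
13. not b, 1
14. not (a or c), 1
15. not a, 1
16. not c, 1
17. c, 1
Accessibility: 0R0, 0R1, 1R1
Branch closes: c and not c both at 1.
Every branch closes (one shown): valid in T, hence also in S4, S5 (every theorem of T is a theorem of S4 and S5).
K-tableau for the negation not (Dia ((a or c) implies b) implies Dia Dia ((a or c) implies b)):
1. not (Dia ((a or c) implies b) implies Dia Dia ((a or c) implies b)), 0
2. Dia ((a or c) implies b), 0
3. not Dia Dia ((a or c) implies b), 0
4. (a or c) implies b, 1
5. not Dia ((a or c) implies b), 1
6. b, 1
Accessibility: 0R1
Complete open branch: countermodel on a K-frame, so not valid in K.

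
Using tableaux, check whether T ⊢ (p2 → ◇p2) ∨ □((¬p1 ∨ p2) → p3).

Tableau for the negation ¬((p2 → ◇p2) ∨ □((¬p1 ∨ p2) → p3)):
1. ¬((p2 → ◇p2) ∨ □((¬p1 ∨ p2) → p3)), w0
2. ¬(p2 → ◇p2), w0
3. ¬□((¬p1 ∨ p2) → p3), w0
4. p2, w0
5. ¬◇p2, w0
6. ¬p2, w0
Accessibility: w0Rw0
Branch closes: p2 and ¬p2 both at w0.
All branches of the negation close; one closing branch shown above.

Valid in T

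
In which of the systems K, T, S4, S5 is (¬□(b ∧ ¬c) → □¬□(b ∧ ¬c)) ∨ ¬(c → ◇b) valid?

S5-tableau for the negation ¬((¬□(b ∧ ¬c) → □¬□(b ∧ ¬c)) ∨ ¬(c → ◇b)):
1. ¬((¬□(b ∧ ¬c) → □¬□(b ∧ ¬c)) ∨ ¬(c → ◇b)), 0
2. ¬(¬□(b ∧ ¬c) → □¬□(b ∧ ¬c)), 0
3. c → ◇b, 0
4. ¬□(b ∧ ¬c), 0
5. ¬□¬□(b ∧ ¬c), 0
6. ◇b, 0
7. ¬(b ∧ ¬c), 1
8. c, 1
9. □(b ∧ ¬c), 2
10. b ∧ ¬c, 0
11. b, 0
12. ¬c, 0
13. b ∧ ¬c, 1
14. b, 1
15. ¬c, 1
Accessibility: 0R0, 0R1, 0R2, 1R0, 1R1, 1R2, 2R0, 2R1, 2R2
Branch closes: c and ¬c both at 1.
Every branch closes (one shown): valid in S5.
S4-tableau for the negation ¬((¬□(b ∧ ¬c) → □¬□(b ∧ ¬c)) ∨ ¬(c → ◇b)):
1. ¬((¬□(b ∧ ¬c) → □¬□(b ∧ ¬c)) ∨ ¬(c → ◇b)), 0
2. ¬(¬□(b ∧ ¬c) → □¬□(b ∧ ¬c)), 0
3. c → ◇b, 0
4. ¬□(b ∧ ¬c), 0
5. ¬□¬□(b ∧ ¬c), 0
6. ◇b, 0
7. ¬(b ∧ ¬c), 1
8. c, 1
9. □(b ∧ ¬c), 2
10. b ∧ ¬c, 2
11. b, 2
12. ¬c, 2
13. b, 3
Accessibility: 0R0, 0R1, 0R2, 0R3, 1R1, 2R2, 3R3
Complete open branch: countermodel on an S4-frame, so not valid in S4, nor in K, T (the same frame is also a K-frame and a T-frame).

S5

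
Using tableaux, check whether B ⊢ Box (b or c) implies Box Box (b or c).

Tableau for the negation not (Box (b or c) implies Box Box (b or c)):
1. not (Box (b or c) implies Box Box (b or c)), u
2. Box (b or c), u
3. not Box Box (b or c), u
4. b or c, u
5. c, u
6. not Box (b or c), v
7. b or c, v
8. c, v
9. not (b or c), w
10. not b, w
11. not c, w
Accessibility: uRu, uRv, vRu, vRv, vRw, wRv, wRw
The negation has an open branch (countermodel exists).

No, not valid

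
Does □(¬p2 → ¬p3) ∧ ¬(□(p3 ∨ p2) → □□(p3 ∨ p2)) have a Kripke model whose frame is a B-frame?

Satisfiable

1. □(¬p2 → ¬p3) ∧ ¬(□(p3 ∨ p2) → □□(p3 ∨ p2)), u
2. □(¬p2 → ¬p3), u
3. ¬(□(p3 ∨ p2) → □□(p3 ∨ p2)), u
4. □(p3 ∨ p2), u
5. ¬□□(p3 ∨ p2), u
6. ¬p2 → ¬p3, u
7. p3 ∨ p2, u
8. ¬p3, u
9. p2, u
10. ¬□(p3 ∨ p2), v
11. ¬p2 → ¬p3, v
12. p3 ∨ p2, v
13. ¬p3, v
14. p2, v
15. ¬(p3 ∨ p2), w
16. ¬p3, w
17. ¬p2, w
Accessibility: uRu, uRv, vRu, vRv, vRw, wRv, wRw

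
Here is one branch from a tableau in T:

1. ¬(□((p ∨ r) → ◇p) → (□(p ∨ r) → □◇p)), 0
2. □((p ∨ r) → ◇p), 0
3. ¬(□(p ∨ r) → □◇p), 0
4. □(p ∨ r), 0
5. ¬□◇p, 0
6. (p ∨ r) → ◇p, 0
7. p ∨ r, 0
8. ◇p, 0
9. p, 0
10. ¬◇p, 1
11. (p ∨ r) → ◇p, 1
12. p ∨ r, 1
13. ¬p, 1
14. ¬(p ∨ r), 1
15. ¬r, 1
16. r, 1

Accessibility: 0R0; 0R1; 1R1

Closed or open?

Closed

Both r and ¬r appear at 1.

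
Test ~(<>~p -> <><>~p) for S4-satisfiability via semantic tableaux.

No, unsatisfiable

1. ~(<>~p -> <><>~p), u
2. <>~p, u
3. ~<><>~p, u
4. ~<>~p, u
5. p, u
6. ~p, v
7. ~<>~p, v
8. p, v
Accessibility: uRu, uRv, vRv
Branch closes: p and ~p both at v.
(One branch shown.) All branches close.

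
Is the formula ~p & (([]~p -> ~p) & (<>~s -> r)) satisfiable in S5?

Satisfiable

1. ~p & (([]~p -> ~p) & (<>~s -> r)), u
2. ~p, u   [&-rule on 1]
3. ([]~p -> ~p) & (<>~s -> r), u   [&-rule on 1]
4. []~p -> ~p, u   [&-rule on 3]
5. <>~s -> r, u   [&-rule on 3]
6. r, u   [->-rule on 5 (branches; this branch)]
Accessibility: uRu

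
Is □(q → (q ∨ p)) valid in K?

Tableau for the negation ¬□(q → (q ∨ p)):
1. ¬□(q → (q ∨ p)), 0
2. ¬(q → (q ∨ p)), 1
3. q, 1
4. ¬(q ∨ p), 1
5. ¬q, 1
6. ¬p, 1
Accessibility: 0R1
Branch closes: q and ¬q both at 1.
Every branch of the negation's tableau closes; the branch above is one of them.

Yes, valid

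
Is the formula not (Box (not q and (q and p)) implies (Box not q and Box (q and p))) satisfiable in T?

No, unsatisfiable

1. not (Box (not q and (q and p)) implies (Box not q and Box (q and p))), w0
2. Box (not q and (q and p)), w0   [neg-implies-rule on 1]
3. not (Box not q and Box (q and p)), w0   [neg-implies-rule on 1]
4. not q and (q and p), w0   [Box-rule on 2 via w0Rw0]
5. not q, w0   [and-rule on 4]
6. q and p, w0   [and-rule on 4]
7. q, w0   [and-rule on 6]
8. p, w0   [and-rule on 6]
Accessibility: w0Rw0
Branch closes: q and not q both at w0.
Every branch closes; the branch above is one of them.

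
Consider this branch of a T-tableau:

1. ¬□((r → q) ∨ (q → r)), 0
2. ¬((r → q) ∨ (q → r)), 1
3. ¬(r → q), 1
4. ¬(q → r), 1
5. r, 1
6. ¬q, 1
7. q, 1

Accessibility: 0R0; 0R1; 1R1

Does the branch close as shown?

Yes, closed

Both q and ¬q appear at 1.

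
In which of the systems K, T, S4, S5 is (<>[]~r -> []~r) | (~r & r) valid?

S5

S5-tableau for the negation ~((<>[]~r -> []~r) | (~r & r)):
1. ~((<>[]~r -> []~r) | (~r & r)), 0
2. ~(<>[]~r -> []~r), 0
3. ~(~r & r), 0
4. <>[]~r, 0
5. ~[]~r, 0
6. ~r, 0
7. []~r, 1
8. ~r, 1
9. r, 2
10. ~r, 2
Accessibility: 0R0, 0R1, 0R2, 1R0, 1R1, 1R2, 2R0, 2R1, 2R2
Branch closes: r and ~r both at 2.
Every branch closes (one shown): valid in S5.
S4-tableau for the negation ~((<>[]~r -> []~r) | (~r & r)):
1. ~((<>[]~r -> []~r) | (~r & r)), 0
2. ~(<>[]~r -> []~r), 0
3. ~(~r & r), 0
4. <>[]~r, 0
5. ~[]~r, 0
6. ~r, 0
7. []~r, 1
8. ~r, 1
9. r, 2
Accessibility: 0R0, 0R1, 0R2, 1R1, 2R2
Complete open branch: countermodel on an S4-frame, so not valid in S4, nor in K, T (the same frame is also a K-frame and a T-frame).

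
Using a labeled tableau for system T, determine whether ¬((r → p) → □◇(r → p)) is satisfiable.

1. ¬((r → p) → □◇(r → p)), u
2. r → p, u   [¬→-rule on 1]
3. ¬□◇(r → p), u   [¬→-rule on 1]
4. p, u   [→-rule on 2 (branches; this branch)]
5. ¬◇(r → p), v   [¬□-rule on 3: fresh world v, uRv]
6. ¬(r → p), v   [¬◇-rule on 5 via vRv]
7. r, v   [¬→-rule on 6]
8. ¬p, v   [¬→-rule on 6]
Accessibility: uRu, uRv, vRv

Yes, satisfiable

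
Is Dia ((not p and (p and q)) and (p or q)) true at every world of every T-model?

Tableau for the negation not Dia ((not p and (p and q)) and (p or q)):
1. not Dia ((not p and (p and q)) and (p or q)), w0
2. not ((not p and (p and q)) and (p or q)), w0
3. not (p or q), w0
4. not p, w0
5. not q, w0
Accessibility: w0Rw0
The negation has an open branch (countermodel exists).

Invalid (countermodel exists)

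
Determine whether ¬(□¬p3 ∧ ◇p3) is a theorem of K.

Valid

Tableau for the negation □¬p3 ∧ ◇p3:
1. □¬p3 ∧ ◇p3, 0
2. □¬p3, 0   [∧-rule on 1]
3. ◇p3, 0   [∧-rule on 1]
4. p3, 1   [◇-rule on 3: fresh world 1, 0R1]
5. ¬p3, 1   [□-rule on 2 via 0R1]
Accessibility: 0R1
Branch closes: p3 and ¬p3 both at 1.
Every branch of the negation's tableau closes; the branch above is one of them.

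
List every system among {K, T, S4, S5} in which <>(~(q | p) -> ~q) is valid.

K-tableau for the negation ~<>(~(q | p) -> ~q):
1. ~<>(~(q | p) -> ~q), 0
Complete open branch: countermodel on a K-frame, so not valid in K.
T-tableau for the negation ~<>(~(q | p) -> ~q):
1. ~<>(~(q | p) -> ~q), 0
2. ~(~(q | p) -> ~q), 0   [~<>-rule on 1 via 0R0]
3. ~(q | p), 0   [~->-rule on 2]
4. q, 0   [~->-rule on 2]
5. ~q, 0   [~|-rule on 3]
6. ~p, 0   [~|-rule on 3]
Accessibility: 0R0
Branch closes: q and ~q both at 0.
Every branch closes (one shown): valid in T, hence also in S4, S5 (every theorem of T is a theorem of S4 and S5).

T, S4, S5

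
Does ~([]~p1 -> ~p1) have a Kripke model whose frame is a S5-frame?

Unsatisfiable

1. ~([]~p1 -> ~p1), w0
2. []~p1, w0   [~->-rule on 1]
3. p1, w0   [~->-rule on 1]
4. ~p1, w0   [[]-rule on 2 via w0Rw0]
Accessibility: w0Rw0
Branch closes: p1 and ~p1 both at w0.
(One branch shown.) All branches close.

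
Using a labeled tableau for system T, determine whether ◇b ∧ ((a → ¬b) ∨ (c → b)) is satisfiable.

Satisfiable

1. ◇b ∧ ((a → ¬b) ∨ (c → b)), w0
2. ◇b, w0   [∧-rule on 1]
3. (a → ¬b) ∨ (c → b), w0   [∧-rule on 1]
4. c → b, w0   [∨-rule on 3 (branches; this branch)]
5. b, w0   [→-rule on 4 (branches; this branch)]
6. b, w1   [◇-rule on 2: fresh world w1, w0Rw1]
Accessibility: w0Rw0, w0Rw1, w1Rw1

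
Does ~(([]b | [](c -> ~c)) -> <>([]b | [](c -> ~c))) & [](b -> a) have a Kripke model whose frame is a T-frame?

1. ~(([]b | [](c -> ~c)) -> <>([]b | [](c -> ~c))) & [](b -> a), u
2. ~(([]b | [](c -> ~c)) -> <>([]b | [](c -> ~c))), u
3. [](b -> a), u
4. []b | [](c -> ~c), u
5. ~<>([]b | [](c -> ~c)), u
6. b -> a, u
7. ~([]b | [](c -> ~c)), u
8. ~[]b, u
9. ~[](c -> ~c), u
10. [](c -> ~c), u
11. c -> ~c, u
12. a, u
13. ~c, u
14. ~b, v
15. b -> a, v
16. ~([]b | [](c -> ~c)), v
17. ~[]b, v
18. ~[](c -> ~c), v
19. c -> ~c, v
20. a, v
21. ~c, v
22. ~(c -> ~c), w
23. c, w
24. b -> a, w
25. ~([]b | [](c -> ~c)), w
26. ~[]b, w
27. ~[](c -> ~c), w
28. c -> ~c, w
29. a, w
30. ~c, w
Accessibility: uRu, uRv, uRw, vRv, wRw
Branch closes: c and ~c both at w.
All branches of the tableau close; one closing branch shown above.

Unsatisfiable (every branch closes)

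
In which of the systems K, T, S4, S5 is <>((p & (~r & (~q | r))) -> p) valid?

T, S4, S5

K-tableau for the negation ~<>((p & (~r & (~q | r))) -> p):
1. ~<>((p & (~r & (~q | r))) -> p), 0
Complete open branch: countermodel on a K-frame, so not valid in K.
T-tableau for the negation ~<>((p & (~r & (~q | r))) -> p):
1. ~<>((p & (~r & (~q | r))) -> p), 0
2. ~((p & (~r & (~q | r))) -> p), 0
3. p & (~r & (~q | r)), 0
4. ~p, 0
5. p, 0
6. ~r & (~q | r), 0
Accessibility: 0R0
Branch closes: p and ~p both at 0.
Every branch closes (one shown): valid in T, hence also in S4, S5 (every theorem of T is a theorem of S4 and S5).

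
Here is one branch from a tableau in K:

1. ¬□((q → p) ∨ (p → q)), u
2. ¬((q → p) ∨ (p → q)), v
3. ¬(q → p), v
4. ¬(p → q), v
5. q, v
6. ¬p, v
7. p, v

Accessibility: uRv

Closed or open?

Closed

Both p and ¬p appear at v.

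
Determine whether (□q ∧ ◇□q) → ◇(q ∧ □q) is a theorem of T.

Valid in T

Tableau for the negation ¬((□q ∧ ◇□q) → ◇(q ∧ □q)):
1. ¬((□q ∧ ◇□q) → ◇(q ∧ □q)), w0
2. □q ∧ ◇□q, w0
3. ¬◇(q ∧ □q), w0
4. □q, w0
5. ◇□q, w0
6. ¬(q ∧ □q), w0
7. q, w0
8. ¬□q, w0
9. □q, w1
10. ¬(q ∧ □q), w1
11. q, w1
12. ¬□q, w1
13. ¬q, w2
14. ¬(q ∧ □q), w2
15. q, w2
Accessibility: w0Rw0, w0Rw1, w0Rw2, w1Rw1, w2Rw2
Branch closes: q and ¬q both at w2.
All branches of the negation close; one closing branch shown above.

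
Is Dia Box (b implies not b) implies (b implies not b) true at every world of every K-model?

Not valid

Tableau for the negation not (Dia Box (b implies not b) implies (b implies not b)):
1. not (Dia Box (b implies not b) implies (b implies not b)), 0
2. Dia Box (b implies not b), 0
3. not (b implies not b), 0
4. b, 0
5. Box (b implies not b), 1
Accessibility: 0R1
The negation has an open branch (countermodel exists).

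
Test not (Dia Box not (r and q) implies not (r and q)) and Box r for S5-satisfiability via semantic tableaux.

1. not (Dia Box not (r and q) implies not (r and q)) and Box r, 0
2. not (Dia Box not (r and q) implies not (r and q)), 0
3. Box r, 0
4. Dia Box not (r and q), 0
5. r and q, 0
6. r, 0
7. q, 0
8. Box not (r and q), 1
9. r, 1
10. not (r and q), 0
11. not (r and q), 1
12. not q, 0
Accessibility: 0R0, 0R1, 1R0, 1R1
Branch closes: q and not q both at 0.
All branches of the tableau close; one closing branch shown above.

Unsatisfiable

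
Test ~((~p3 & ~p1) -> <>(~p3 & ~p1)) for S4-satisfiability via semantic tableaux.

No, unsatisfiable

1. ~((~p3 & ~p1) -> <>(~p3 & ~p1)), w0
2. ~p3 & ~p1, w0   [~->-rule on 1]
3. ~<>(~p3 & ~p1), w0   [~->-rule on 1]
4. ~p3, w0   [&-rule on 2]
5. ~p1, w0   [&-rule on 2]
6. ~(~p3 & ~p1), w0   [~<>-rule on 3 via w0Rw0]
7. p1, w0   [~&-rule on 6 (branches; this branch)]
Accessibility: w0Rw0
Branch closes: p1 and ~p1 both at w0.
(One branch shown.) All branches close.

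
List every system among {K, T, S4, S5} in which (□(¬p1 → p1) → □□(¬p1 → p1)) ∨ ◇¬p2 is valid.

S4-tableau for the negation ¬((□(¬p1 → p1) → □□(¬p1 → p1)) ∨ ◇¬p2):
1. ¬((□(¬p1 → p1) → □□(¬p1 → p1)) ∨ ◇¬p2), 0
2. ¬(□(¬p1 → p1) → □□(¬p1 → p1)), 0
3. ¬◇¬p2, 0
4. □(¬p1 → p1), 0
5. ¬□□(¬p1 → p1), 0
6. p2, 0
7. ¬p1 → p1, 0
8. p1, 0
9. ¬□(¬p1 → p1), 1
10. p2, 1
11. ¬p1 → p1, 1
12. p1, 1
13. ¬(¬p1 → p1), 2
14. ¬p1, 2
15. p2, 2
16. ¬p1 → p1, 2
17. p1, 2
Accessibility: 0R0, 0R1, 0R2, 1R1, 1R2, 2R2
Branch closes: p1 and ¬p1 both at 2.
Every branch closes (one shown): valid in S4, hence also in S5 (every theorem of S4 is a theorem of S5).
T-tableau for the negation ¬((□(¬p1 → p1) → □□(¬p1 → p1)) ∨ ◇¬p2):
1. ¬((□(¬p1 → p1) → □□(¬p1 → p1)) ∨ ◇¬p2), 0
2. ¬(□(¬p1 → p1) → □□(¬p1 → p1)), 0
3. ¬◇¬p2, 0
4. □(¬p1 → p1), 0
5. ¬□□(¬p1 → p1), 0
6. p2, 0
7. ¬p1 → p1, 0
8. p1, 0
9. ¬□(¬p1 → p1), 1
10. p2, 1
11. ¬p1 → p1, 1
12. p1, 1
13. ¬(¬p1 → p1), 2
14. ¬p1, 2
Accessibility: 0R0, 0R1, 1R1, 1R2, 2R2
Complete open branch: countermodel on a T-frame, so not valid in T, nor in K (the same frame is also a K-frame).

S4, S5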